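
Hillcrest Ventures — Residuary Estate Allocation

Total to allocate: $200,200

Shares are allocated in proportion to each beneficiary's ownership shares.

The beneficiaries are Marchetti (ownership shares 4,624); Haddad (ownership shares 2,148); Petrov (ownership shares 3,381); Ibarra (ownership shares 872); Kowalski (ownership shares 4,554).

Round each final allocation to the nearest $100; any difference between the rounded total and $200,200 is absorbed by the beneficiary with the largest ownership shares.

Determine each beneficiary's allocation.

Marchetti: $59,500 | Haddad: $27,600 | Petrov: $43,400 | Ibarra: $11,200 | Kowalski: $58,500

Ownership shares total: 15,579.
Pro-rata amounts: Marchetti 4,624/15,579 × $200,200 = 59,421.32; Haddad 2,148/15,579 × $200,200 = 27,603.16; Petrov 3,381/15,579 × $200,200 = 43,447.99; Ibarra 872/15,579 × $200,200 = 11,205.75; Kowalski 4,554/15,579 × $200,200 = 58,521.78.
After rounding ($100): Marchetti $59,400; Haddad $27,600; Petrov $43,400; Ibarra $11,200; Kowalski $58,500. Sum = $200,100.
Difference $200,200 − $200,100 = +$100 applied to largest ownership shares (Marchetti): Marchetti becomes $59,500.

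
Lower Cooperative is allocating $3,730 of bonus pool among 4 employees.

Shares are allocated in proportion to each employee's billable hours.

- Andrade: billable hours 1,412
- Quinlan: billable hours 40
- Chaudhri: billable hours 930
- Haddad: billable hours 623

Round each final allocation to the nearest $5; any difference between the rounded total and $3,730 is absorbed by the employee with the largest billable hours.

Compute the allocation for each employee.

Andrade: $1,750; Quinlan: $50; Chaudhri: $1,155; Haddad: $775

Sum of billable hours: 1,412 + 40 + 930 + 623 = 3,005.
Raw shares: Andrade 1,752.67; Quinlan 49.65; Chaudhri 1,154.38; Haddad 773.31.
Rounded to nearest $5: Andrade $1,755; Quinlan $50; Chaudhri $1,155; Haddad $775. Sum = $3,735.
Difference $3,730 − $3,735 = −$5 applied to largest billable hours (Andrade): Andrade becomes $1,750.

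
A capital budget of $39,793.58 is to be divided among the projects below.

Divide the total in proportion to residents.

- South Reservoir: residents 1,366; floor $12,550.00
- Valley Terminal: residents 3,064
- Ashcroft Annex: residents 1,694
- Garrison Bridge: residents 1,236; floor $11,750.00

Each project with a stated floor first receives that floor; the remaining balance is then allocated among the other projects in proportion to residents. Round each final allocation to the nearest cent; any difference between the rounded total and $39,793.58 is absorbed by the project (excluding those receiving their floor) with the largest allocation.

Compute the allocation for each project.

Minimums first: South Reservoir $12,550.00; Garrison Bridge $11,750.00. Residual $15,493.58.
Residual split over remaining residents 4,758: Valley Terminal 9,977.3706 → $9,977.37; Ashcroft Annex 5,516.2094 → $5,516.21.

South Reservoir: $12,550.00 | Valley Terminal: $9,977.37 | Ashcroft Annex: $5,516.21 | Garrison Bridge: $11,750.00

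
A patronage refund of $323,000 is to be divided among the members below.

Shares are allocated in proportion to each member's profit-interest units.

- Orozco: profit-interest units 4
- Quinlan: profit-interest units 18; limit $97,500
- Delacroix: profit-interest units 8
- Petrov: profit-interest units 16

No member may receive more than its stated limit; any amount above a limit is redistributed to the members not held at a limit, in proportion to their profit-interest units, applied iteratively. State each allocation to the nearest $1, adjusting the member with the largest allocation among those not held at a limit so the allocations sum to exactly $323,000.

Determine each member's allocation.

Sum of profit-interest units: 46.
Proportional shares (ignoring caps): Orozco 28,086.96; Quinlan 126,391.30; Delacroix 56,173.91; Petrov 112,347.83.
Held at cap: Quinlan ($97,500); residual $225,500 reallocated over remaining profit-interest units 28.
Redistributed shares: Orozco 32,214.29 → $32,214; Delacroix 64,428.57 → $64,429; Petrov 128,857.14 → $128,857.

Orozco: $32,214; Quinlan: $97,500; Delacroix: $64,429; Petrov: $128,857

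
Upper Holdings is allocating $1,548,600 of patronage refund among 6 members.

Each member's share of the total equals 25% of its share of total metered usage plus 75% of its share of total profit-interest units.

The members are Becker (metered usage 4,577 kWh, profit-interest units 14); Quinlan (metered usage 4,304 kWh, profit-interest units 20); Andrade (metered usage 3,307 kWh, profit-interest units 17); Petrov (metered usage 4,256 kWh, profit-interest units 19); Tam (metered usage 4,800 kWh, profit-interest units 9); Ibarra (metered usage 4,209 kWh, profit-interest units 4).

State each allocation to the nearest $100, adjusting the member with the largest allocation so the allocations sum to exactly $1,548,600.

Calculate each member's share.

Totals — metered usage 25,453, profit-interest units 83.
Composite weights (25% metered usage + 75% profit-interest units): Becker 0.1715; Quinlan 0.2230; Andrade 0.1861; Petrov 0.2135; Tam 0.1285; Ibarra 0.0775.
Pro-rata amounts: Becker 265,525.17; Quinlan 345,332.98; Andrade 288,188.10; Petrov 330,609.51; Tam 198,950.22; Ibarra 119,994.02.
At nearest $100: Becker $265,500; Quinlan $345,300; Andrade $288,200; Petrov $330,600; Tam $199,000; Ibarra $120,000. Sum = $1,548,600.
Rounded total matches; no reconciliation needed.

Becker: $265,500; Quinlan: $345,300; Andrade: $288,200; Petrov: $330,600; Tam: $199,000; Ibarra: $120,000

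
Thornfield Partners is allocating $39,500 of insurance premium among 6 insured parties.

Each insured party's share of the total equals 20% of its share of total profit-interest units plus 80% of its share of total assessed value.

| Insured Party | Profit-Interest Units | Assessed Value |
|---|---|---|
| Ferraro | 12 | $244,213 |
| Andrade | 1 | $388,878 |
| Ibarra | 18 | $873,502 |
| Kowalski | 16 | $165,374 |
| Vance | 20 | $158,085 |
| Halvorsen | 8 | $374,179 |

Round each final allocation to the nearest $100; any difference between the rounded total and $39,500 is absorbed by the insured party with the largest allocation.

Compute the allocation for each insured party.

Totals — profit-interest units 75, assessed value 2,204,231.
Composite weights (20% profit-interest units + 80% assessed value): Ferraro 0.1206; Andrade 0.1438; Ibarra 0.3650; Kowalski 0.1027; Vance 0.1107; Halvorsen 0.1571.
Raw shares: Ferraro 4,765.05; Andrade 5,680.31; Ibarra 14,418.58; Kowalski 4,056.15; Vance 4,372.98; Halvorsen 6,206.92.
Rounded to nearest $100: Ferraro $4,800; Andrade $5,700; Ibarra $14,400; Kowalski $4,100; Vance $4,400; Halvorsen $6,200. Sum = $39,600.
Difference $39,500 − $39,600 = −$100 applied to largest allocation (Ibarra): Ibarra becomes $14,300.

Ferraro: $4,800; Andrade: $5,700; Ibarra: $14,300; Kowalski: $4,100; Vance: $4,400; Halvorsen: $6,200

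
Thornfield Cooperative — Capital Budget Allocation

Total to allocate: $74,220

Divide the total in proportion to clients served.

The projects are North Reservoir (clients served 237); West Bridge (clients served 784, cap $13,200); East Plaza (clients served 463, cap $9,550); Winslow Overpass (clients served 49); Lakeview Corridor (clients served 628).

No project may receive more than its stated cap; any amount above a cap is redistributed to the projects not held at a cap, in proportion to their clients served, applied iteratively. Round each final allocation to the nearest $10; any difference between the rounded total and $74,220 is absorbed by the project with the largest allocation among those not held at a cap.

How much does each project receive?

Total clients served = 2,161.
Proportional shares (ignoring caps): North Reservoir 8,139.81; West Bridge 26,926.65; East Plaza 15,901.83; Winslow Overpass 1,682.92; Lakeview Corridor 21,568.79.
Held at cap: West Bridge ($13,200), East Plaza ($9,550); residual $51,470 reallocated over remaining clients served 914.
Remaining shares: North Reservoir 13,346.16 → $13,350; Winslow Overpass 2,759.33 → $2,760; Lakeview Corridor 35,364.51 → $35,360.

North Reservoir: $13,350 | West Bridge: $13,200 | East Plaza: $9,550 | Winslow Overpass: $2,760 | Lakeview Corridor: $35,360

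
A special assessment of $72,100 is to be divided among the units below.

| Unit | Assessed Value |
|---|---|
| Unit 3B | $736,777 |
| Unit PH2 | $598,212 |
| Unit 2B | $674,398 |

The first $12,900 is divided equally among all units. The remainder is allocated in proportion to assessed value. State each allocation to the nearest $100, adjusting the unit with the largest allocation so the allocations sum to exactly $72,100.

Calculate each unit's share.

Unit 3B: $26,000 · Unit PH2: $21,900 · Unit 2B: $24,200

Equal tier: $12,900 ÷ 3 = $4,300 apiece.
Remainder $59,200 by assessed value (total 2,009,387): Unit 3B 21,706.72 → $21,700; Unit PH2 17,624.36 → $17,600; Unit 2B 19,868.93 → $19,900.
Totals: Unit 3B $4,300 + $21,700 = $26,000; Unit PH2 $4,300 + $17,600 = $21,900; Unit 2B $4,300 + $19,900 = $24,200.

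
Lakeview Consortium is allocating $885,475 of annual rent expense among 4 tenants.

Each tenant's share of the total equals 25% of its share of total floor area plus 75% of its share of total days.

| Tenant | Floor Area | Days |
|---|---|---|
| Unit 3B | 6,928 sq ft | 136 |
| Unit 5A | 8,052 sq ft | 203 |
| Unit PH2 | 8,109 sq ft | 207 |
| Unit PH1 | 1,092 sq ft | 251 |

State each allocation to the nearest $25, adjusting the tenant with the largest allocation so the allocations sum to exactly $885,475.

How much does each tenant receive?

Totals — floor area 24,181, days 797.
Blended shares (25% floor area + 75% days): Unit 3B 0.1996; Unit 5A 0.2743; Unit PH2 0.2786; Unit PH1 0.2475.
Pro-rata amounts: Unit 3B 176,746.48; Unit 5A 242,864.57; Unit PH2 246,719.42; Unit PH1 219,144.52.
Rounded to nearest $25: Unit 3B $176,750; Unit 5A $242,875; Unit PH2 $246,725; Unit PH1 $219,150. Sum = $885,500.
Difference $885,475 − $885,500 = −$25 applied to largest allocation (Unit PH2): Unit PH2 becomes $246,700.

Unit 3B: $176,750 · Unit 5A: $242,875 · Unit PH2: $246,700 · Unit PH1: $219,150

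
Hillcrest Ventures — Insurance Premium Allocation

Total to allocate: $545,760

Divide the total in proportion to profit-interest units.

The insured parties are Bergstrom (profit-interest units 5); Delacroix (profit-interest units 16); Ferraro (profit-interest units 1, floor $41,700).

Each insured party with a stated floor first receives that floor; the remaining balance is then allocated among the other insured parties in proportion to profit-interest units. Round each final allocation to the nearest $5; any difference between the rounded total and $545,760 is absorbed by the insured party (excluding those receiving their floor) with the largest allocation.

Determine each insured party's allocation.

Fund the minimums — Ferraro $41,700. Residual $504,060.
Residual split over remaining profit-interest units 21: Bergstrom 120,014.29 → $120,015; Delacroix 384,045.71 → $384,045.

Bergstrom: $120,015 | Delacroix: $384,045 | Ferraro: $41,700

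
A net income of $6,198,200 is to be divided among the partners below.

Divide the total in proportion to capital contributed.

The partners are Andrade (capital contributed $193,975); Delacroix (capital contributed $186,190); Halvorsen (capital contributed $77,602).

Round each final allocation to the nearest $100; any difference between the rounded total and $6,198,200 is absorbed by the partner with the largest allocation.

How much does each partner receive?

Sum of capital contributed: 457,767.
Raw shares: Andrade 193,975/457,767 × $6,198,200 = 2,626,436.25; Delacroix 186,190/457,767 × $6,198,200 = 2,521,026.76; Halvorsen 77,602/457,767 × $6,198,200 = 1,050,736.98.
Rounded to nearest $100: Andrade $2,626,400; Delacroix $2,521,000; Halvorsen $1,050,700. Sum = $6,198,100.
Difference $6,198,200 − $6,198,100 = +$100 applied to largest allocation (Andrade): Andrade becomes $2,626,500.

Andrade: $2,626,500 · Delacroix: $2,521,000 · Halvorsen: $1,050,700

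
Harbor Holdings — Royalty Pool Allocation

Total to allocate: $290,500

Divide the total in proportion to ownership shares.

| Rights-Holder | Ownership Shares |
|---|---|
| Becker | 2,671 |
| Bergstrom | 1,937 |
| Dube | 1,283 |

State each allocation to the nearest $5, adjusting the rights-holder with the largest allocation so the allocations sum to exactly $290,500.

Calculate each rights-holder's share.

Becker: $131,710 · Bergstrom: $95,520 · Dube: $63,270

Combined ownership shares = 5,891.
Unrounded shares: Becker 2,671/5,891 × $290,500 = 131,713.72; Bergstrom 1,937/5,891 × $290,500 = 95,518.33; Dube 1,283/5,891 × $290,500 = 63,267.95.
At nearest $5: Becker $131,715; Bergstrom $95,520; Dube $63,270. Sum = $290,505.
Difference $290,500 − $290,505 = −$5 applied to largest allocation (Becker): Becker becomes $131,710.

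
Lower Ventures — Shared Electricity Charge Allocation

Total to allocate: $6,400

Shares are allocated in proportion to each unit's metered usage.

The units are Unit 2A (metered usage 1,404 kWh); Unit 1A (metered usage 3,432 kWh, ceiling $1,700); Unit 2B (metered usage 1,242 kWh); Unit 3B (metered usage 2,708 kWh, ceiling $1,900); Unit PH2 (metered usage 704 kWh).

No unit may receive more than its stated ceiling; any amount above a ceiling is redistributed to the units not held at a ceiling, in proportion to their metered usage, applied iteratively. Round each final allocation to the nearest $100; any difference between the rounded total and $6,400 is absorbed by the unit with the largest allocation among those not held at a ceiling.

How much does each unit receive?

Metered usage total: 9,490.
Pro-rata shares before constraints: Unit 2A 946.85; Unit 1A 2,314.52; Unit 2B 837.60; Unit 3B 1,826.26; Unit PH2 474.77.
Held at cap: Unit 1A ($1,700); remaining pool $4,700 reallocated over remaining metered usage 6,058.
Held at cap: Unit 3B ($1,900); remaining pool $2,800 reallocated over remaining metered usage 3,350.
Redistributed shares: Unit 2A 1,173.49 → $1,200; Unit 2B 1,038.09 → $1,000; Unit PH2 588.42 → $600.

Unit 2A: $1,200; Unit 1A: $1,700; Unit 2B: $1,000; Unit 3B: $1,900; Unit PH2: $600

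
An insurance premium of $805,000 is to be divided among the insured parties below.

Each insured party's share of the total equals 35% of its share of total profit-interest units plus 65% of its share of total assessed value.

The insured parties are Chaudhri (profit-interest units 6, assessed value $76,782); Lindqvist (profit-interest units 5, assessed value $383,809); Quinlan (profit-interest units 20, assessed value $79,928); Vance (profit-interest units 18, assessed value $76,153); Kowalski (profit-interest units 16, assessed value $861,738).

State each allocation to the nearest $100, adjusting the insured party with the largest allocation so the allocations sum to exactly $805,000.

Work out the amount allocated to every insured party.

Totals — profit-interest units 65, assessed value 1,478,410.
Blended shares (35% profit-interest units + 65% assessed value): Chaudhri 0.0661; Lindqvist 0.1957; Quinlan 0.1428; Vance 0.1304; Kowalski 0.4650.
Proportional shares: Chaudhri 53,182.96; Lindqvist 157,513.65; Quinlan 114,981.03; Vance 104,975.72; Kowalski 374,346.65.
Rounded to nearest $100: Chaudhri $53,200; Lindqvist $157,500; Quinlan $115,000; Vance $105,000; Kowalski $374,300. Sum = $805,000.
No rounding difference to absorb.

Chaudhri: $53,200; Lindqvist: $157,500; Quinlan: $115,000; Vance: $105,000; Kowalski: $374,300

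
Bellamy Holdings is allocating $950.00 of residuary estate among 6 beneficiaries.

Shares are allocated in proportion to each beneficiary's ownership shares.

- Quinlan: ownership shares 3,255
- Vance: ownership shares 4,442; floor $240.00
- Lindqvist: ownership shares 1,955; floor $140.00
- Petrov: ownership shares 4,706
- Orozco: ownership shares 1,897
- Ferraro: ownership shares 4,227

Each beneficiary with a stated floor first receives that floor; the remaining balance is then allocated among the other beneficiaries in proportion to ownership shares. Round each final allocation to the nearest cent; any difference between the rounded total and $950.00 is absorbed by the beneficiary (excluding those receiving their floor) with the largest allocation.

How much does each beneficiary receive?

Guaranteed amounts: Vance $240.00; Lindqvist $140.00. Remaining pool $570.00.
Remaining pool split over remaining ownership shares 14,085: Quinlan 131.7252 → $131.73; Petrov 190.4452 → $190.45; Orozco 76.7689 → $76.77; Ferraro 171.0607 → $171.06.
Rounding difference −$0.01 applied to Petrov → $190.44.

Quinlan: $131.73; Vance: $240.00; Lindqvist: $140.00; Petrov: $190.44; Orozco: $76.77; Ferraro: $171.06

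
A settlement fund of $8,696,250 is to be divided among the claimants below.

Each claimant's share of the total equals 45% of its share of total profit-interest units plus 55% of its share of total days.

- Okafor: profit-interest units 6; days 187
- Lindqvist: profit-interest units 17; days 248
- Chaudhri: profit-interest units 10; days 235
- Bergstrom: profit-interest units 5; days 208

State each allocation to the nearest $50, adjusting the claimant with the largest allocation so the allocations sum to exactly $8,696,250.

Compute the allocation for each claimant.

Profit-interest units total 38; days total 878.
Blended shares (45% profit-interest units + 55% days): Okafor 0.1882; Lindqvist 0.3567; Chaudhri 0.2656; Bergstrom 0.1895.
Unrounded shares: Okafor 1,636,580.87; Lindqvist 3,101,681.61; Chaudhri 2,309,990.28; Bergstrom 1,647,997.24.
After rounding ($50): Okafor $1,636,600; Lindqvist $3,101,700; Chaudhri $2,310,000; Bergstrom $1,648,000. Sum = $8,696,300.
Difference $8,696,250 − $8,696,300 = −$50 applied to largest allocation (Lindqvist): Lindqvist becomes $3,101,650.

Okafor: $1,636,600; Lindqvist: $3,101,650; Chaudhri: $2,310,000; Bergstrom: $1,648,000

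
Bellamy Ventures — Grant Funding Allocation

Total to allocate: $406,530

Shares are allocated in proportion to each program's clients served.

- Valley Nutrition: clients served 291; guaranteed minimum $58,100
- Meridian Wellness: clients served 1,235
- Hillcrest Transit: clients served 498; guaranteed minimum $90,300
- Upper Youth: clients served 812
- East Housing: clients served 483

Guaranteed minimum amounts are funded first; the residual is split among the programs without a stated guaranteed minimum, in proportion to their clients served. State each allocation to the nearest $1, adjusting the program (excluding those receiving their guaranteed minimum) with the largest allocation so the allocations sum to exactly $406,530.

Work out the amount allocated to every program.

Valley Nutrition: $58,100 | Meridian Wellness: $126,005 | Hillcrest Transit: $90,300 | Upper Youth: $82,846 | East Housing: $49,279

Fund the minimums — Valley Nutrition $58,100; Hillcrest Transit $90,300. Remaining pool $258,130.
Remaining pool split over remaining clients served 2,530: Meridian Wellness 126,004.17 → $126,004; Upper Youth 82,846.47 → $82,846; East Housing 49,279.36 → $49,279.
Rounding difference +$1 applied to Meridian Wellness → $126,005.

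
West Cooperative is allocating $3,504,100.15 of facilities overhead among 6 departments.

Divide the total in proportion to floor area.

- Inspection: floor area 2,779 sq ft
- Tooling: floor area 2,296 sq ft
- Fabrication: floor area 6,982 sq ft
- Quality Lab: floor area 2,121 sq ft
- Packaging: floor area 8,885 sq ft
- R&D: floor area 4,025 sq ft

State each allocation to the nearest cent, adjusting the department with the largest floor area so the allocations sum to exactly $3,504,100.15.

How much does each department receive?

Inspection: $359,491.08 · Tooling: $297,010.26 · Fabrication: $903,190.61 · Quality Lab: $274,372.28 · Packaging: $1,149,362.44 · R&D: $520,673.48

Combined floor area = 2,779 + 2,296 + 6,982 + 2,121 + 8,885 + 4,025 = 27,088.
Raw shares: Inspection 359,491.0779; Tooling 297,010.2608; Fabrication 903,190.6101; Quality Lab 274,372.2836; Packaging 1,149,362.4421; R&D 520,673.4755.
At nearest cent: Inspection $359,491.08; Tooling $297,010.26; Fabrication $903,190.61; Quality Lab $274,372.28; Packaging $1,149,362.44; R&D $520,673.48. Sum = $3,504,100.15.
Sum already equals the total — no adjustment.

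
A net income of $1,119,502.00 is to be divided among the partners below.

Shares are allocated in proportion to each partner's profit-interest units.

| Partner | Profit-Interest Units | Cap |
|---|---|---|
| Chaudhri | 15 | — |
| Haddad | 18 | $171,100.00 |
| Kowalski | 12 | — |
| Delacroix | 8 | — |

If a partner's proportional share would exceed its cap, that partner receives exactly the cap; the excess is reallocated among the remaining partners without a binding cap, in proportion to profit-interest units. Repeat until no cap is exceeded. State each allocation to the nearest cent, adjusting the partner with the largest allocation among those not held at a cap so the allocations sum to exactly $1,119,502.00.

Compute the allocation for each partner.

Combined profit-interest units = 53.
Proportional shares (ignoring caps): Chaudhri 316,840.1887; Haddad 380,208.2264; Kowalski 253,472.1509; Delacroix 168,981.4340.
Cap binds for Haddad ($171,100.00); remaining pool $948,402.00 reallocated over remaining profit-interest units 35.
Redistributed shares: Chaudhri 406,458.0000 → $406,458.00; Kowalski 325,166.4000 → $325,166.40; Delacroix 216,777.6000 → $216,777.60.

Chaudhri: $406,458.00 | Haddad: $171,100.00 | Kowalski: $325,166.40 | Delacroix: $216,777.60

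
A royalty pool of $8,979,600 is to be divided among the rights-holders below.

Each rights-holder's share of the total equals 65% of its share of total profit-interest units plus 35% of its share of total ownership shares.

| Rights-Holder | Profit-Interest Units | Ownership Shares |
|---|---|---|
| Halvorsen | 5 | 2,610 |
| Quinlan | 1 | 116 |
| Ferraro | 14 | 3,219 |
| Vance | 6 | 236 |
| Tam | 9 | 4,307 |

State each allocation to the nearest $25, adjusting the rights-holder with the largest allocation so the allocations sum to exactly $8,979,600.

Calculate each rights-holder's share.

Halvorsen: $1,615,950 · Quinlan: $201,525 · Ferraro: $3,299,300 · Vance: $1,071,300 · Tam: $2,791,525

Profit-interest units total 35; ownership shares total 10,488.
Blended shares (65% profit-interest units + 35% ownership shares): Halvorsen 0.1800; Quinlan 0.0224; Ferraro 0.3674; Vance 0.1193; Tam 0.3109.
Unrounded shares: Halvorsen 1,615,939.05; Quinlan 201,524.85; Ferraro 3,299,309.50; Vance 1,071,304.34; Tam 2,791,522.26.
Rounded to nearest $25: Halvorsen $1,615,950; Quinlan $201,525; Ferraro $3,299,300; Vance $1,071,300; Tam $2,791,525. Sum = $8,979,600.
No rounding difference to absorb.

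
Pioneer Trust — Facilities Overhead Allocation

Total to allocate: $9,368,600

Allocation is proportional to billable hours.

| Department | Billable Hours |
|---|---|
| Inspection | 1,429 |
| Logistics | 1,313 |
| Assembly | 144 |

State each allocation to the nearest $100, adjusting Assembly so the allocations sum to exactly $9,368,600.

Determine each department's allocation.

Combined billable hours = 2,886.
Raw shares: Inspection 1,429/2,886 × $9,368,600 = 4,638,852.88; Logistics 1,313/2,886 × $9,368,600 = 4,262,290.99; Assembly 144/2,886 × $9,368,600 = 467,456.13.
Rounded to nearest $100: Inspection $4,638,900; Logistics $4,262,300; Assembly $467,500. Sum = $9,368,700.
Difference $9,368,600 − $9,368,700 = −$100 applied to Assembly: Assembly becomes $467,400.

Inspection: $4,638,900; Logistics: $4,262,300; Assembly: $467,400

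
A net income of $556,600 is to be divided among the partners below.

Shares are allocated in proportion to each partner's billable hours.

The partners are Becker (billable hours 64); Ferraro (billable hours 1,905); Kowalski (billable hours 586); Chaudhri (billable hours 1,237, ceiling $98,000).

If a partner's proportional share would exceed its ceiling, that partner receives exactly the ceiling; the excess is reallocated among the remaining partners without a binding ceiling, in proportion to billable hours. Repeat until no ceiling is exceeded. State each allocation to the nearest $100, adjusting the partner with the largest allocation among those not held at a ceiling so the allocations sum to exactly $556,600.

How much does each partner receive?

Sum of billable hours: 3,792.
Pro-rata shares before constraints: Becker 9,394.09; Ferraro 279,621.04; Kowalski 86,014.66; Chaudhri 181,570.20.
Capped: Chaudhri ($98,000); balance $458,600 reallocated over remaining billable hours 2,555.
Redistributed shares: Becker 11,487.44 → $11,500; Ferraro 341,930.72 → $341,900; Kowalski 105,181.84 → $105,200.

Becker: $11,500; Ferraro: $341,900; Kowalski: $105,200; Chaudhri: $98,000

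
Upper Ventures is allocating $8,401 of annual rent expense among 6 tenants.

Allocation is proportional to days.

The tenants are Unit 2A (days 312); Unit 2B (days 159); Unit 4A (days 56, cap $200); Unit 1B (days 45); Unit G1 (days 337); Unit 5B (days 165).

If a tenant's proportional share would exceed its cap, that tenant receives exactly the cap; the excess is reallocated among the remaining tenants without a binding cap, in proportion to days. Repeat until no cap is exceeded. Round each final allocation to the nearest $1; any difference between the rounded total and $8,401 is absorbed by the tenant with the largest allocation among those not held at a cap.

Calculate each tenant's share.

Days total: 1,074.
Pro-rata shares before constraints: Unit 2A 2,440.51; Unit 2B 1,243.72; Unit 4A 438.04; Unit 1B 352.00; Unit G1 2,636.07; Unit 5B 1,290.66.
Capped: Unit 4A ($200); remaining pool $8,201 reallocated over remaining days 1,018.
Remaining shares: Unit 2A 2,513.47 → $2,513; Unit 2B 1,280.90 → $1,281; Unit 1B 362.52 → $363; Unit G1 2,714.87 → $2,715; Unit 5B 1,329.24 → $1,329.

Unit 2A: $2,513 | Unit 2B: $1,281 | Unit 4A: $200 | Unit 1B: $363 | Unit G1: $2,715 | Unit 5B: $1,329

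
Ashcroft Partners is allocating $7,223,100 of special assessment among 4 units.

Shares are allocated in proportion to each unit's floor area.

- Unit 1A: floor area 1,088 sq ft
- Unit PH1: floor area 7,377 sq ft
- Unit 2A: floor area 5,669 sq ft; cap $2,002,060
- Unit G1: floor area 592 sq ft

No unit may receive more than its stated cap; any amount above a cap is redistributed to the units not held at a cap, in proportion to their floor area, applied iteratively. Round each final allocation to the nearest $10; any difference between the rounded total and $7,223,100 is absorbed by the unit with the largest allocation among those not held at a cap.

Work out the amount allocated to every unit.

Unit 1A: $627,190; Unit PH1: $4,252,580; Unit 2A: $2,002,060; Unit G1: $341,270

Sum of floor area: 14,726.
Unconstrained shares: Unit 1A 533,663.78; Unit PH1 3,618,417.00; Unit 2A 2,780,643.35; Unit G1 290,375.88.
Capped: Unit 2A ($2,002,060); remaining pool $5,221,040 reallocated over remaining floor area 9,057.
Remaining shares: Unit 1A 627,193.50 → $627,190; Unit PH1 4,252,579.45 → $4,252,580; Unit G1 341,267.05 → $341,270.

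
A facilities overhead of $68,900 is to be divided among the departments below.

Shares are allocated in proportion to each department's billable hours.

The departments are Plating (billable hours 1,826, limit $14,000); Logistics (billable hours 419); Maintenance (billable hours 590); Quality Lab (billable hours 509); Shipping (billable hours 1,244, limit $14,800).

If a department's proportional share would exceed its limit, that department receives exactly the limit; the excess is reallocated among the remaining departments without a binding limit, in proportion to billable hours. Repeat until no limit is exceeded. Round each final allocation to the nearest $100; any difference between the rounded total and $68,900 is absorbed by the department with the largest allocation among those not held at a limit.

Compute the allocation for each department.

Plating: $14,000 · Logistics: $11,100 · Maintenance: $15,600 · Quality Lab: $13,400 · Shipping: $14,800

Billable hours total: 4,588.
Unconstrained shares: Plating 27,421.84; Logistics 6,292.31; Maintenance 8,860.29; Quality Lab 7,643.88; Shipping 18,681.69.
Held at cap: Plating ($14,000), Shipping ($14,800); remaining pool $40,100 reallocated over remaining billable hours 1,518.
Remaining shares: Logistics 11,068.45 → $11,100; Maintenance 15,585.64 → $15,600; Quality Lab 13,445.92 → $13,400.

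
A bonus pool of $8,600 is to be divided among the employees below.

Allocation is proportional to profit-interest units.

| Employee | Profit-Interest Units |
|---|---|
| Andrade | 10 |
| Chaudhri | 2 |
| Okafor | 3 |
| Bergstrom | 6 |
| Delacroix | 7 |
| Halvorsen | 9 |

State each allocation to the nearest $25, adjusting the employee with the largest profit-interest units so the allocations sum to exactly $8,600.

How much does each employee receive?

Andrade: $2,300 · Chaudhri: $475 · Okafor: $700 · Bergstrom: $1,400 · Delacroix: $1,625 · Halvorsen: $2,100

Combined profit-interest units = 10 + 2 + 3 + 6 + 7 + 9 = 37.
Raw shares: Andrade 2,324.32; Chaudhri 464.86; Okafor 697.30; Bergstrom 1,394.59; Delacroix 1,627.03; Halvorsen 2,091.89.
Rounded to nearest $25: Andrade $2,325; Chaudhri $475; Okafor $700; Bergstrom $1,400; Delacroix $1,625; Halvorsen $2,100. Sum = $8,625.
Difference $8,600 − $8,625 = −$25 applied to largest profit-interest units (Andrade): Andrade becomes $2,300.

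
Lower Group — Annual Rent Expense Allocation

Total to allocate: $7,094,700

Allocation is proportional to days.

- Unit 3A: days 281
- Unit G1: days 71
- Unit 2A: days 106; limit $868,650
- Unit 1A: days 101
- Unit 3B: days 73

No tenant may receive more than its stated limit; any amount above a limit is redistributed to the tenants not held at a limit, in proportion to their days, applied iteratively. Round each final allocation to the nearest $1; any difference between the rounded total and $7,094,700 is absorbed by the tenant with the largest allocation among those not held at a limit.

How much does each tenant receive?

Sum of days: 632.
Pro-rata shares before constraints: Unit 3A 3,154,447.31; Unit G1 797,031.17; Unit 2A 1,189,933.86; Unit 1A 1,133,804.91; Unit 3B 819,482.75.
Capped: Unit 2A ($868,650); remaining pool $6,226,050 reallocated over remaining days 526.
Remaining shares: Unit 3A 3,326,083.75 → $3,326,084; Unit G1 840,398.38 → $840,398; Unit 1A 1,195,496.29 → $1,195,496; Unit 3B 864,071.58 → $864,072.

Unit 3A: $3,326,084 · Unit G1: $840,398 · Unit 2A: $868,650 · Unit 1A: $1,195,496 · Unit 3B: $864,072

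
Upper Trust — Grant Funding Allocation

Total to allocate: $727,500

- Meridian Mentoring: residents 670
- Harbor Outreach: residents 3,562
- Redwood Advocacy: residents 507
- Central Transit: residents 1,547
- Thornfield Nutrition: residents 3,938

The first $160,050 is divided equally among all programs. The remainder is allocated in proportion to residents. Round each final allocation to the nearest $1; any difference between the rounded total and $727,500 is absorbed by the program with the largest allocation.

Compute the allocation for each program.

Meridian Mentoring: $69,196 | Harbor Outreach: $229,707 | Redwood Advocacy: $60,149 | Central Transit: $117,871 | Thornfield Nutrition: $250,577

$160,050 shared equally gives $32,010 per program.
Remainder $567,450 by residents (total 10,224): Meridian Mentoring 37,186.18 → $37,186; Harbor Outreach 197,697.27 → $197,697; Redwood Advocacy 28,139.39 → $28,139; Central Transit 85,861.22 → $85,861; Thornfield Nutrition 218,565.93 → $218,566.
Rounding difference +$1 on remainder applied to Thornfield Nutrition.
Totals: Meridian Mentoring $32,010 + $37,186 = $69,196; Harbor Outreach $32,010 + $197,697 = $229,707; Redwood Advocacy $32,010 + $28,139 = $60,149; Central Transit $32,010 + $85,861 = $117,871; Thornfield Nutrition $32,010 + $218,567 = $250,577.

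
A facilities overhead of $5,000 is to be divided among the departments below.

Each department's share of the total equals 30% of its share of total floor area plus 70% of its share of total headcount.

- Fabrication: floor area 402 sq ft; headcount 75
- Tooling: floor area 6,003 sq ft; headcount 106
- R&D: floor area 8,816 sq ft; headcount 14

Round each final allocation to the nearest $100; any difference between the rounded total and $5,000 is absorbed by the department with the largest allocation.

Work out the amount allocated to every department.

Floor area total 15,221; headcount total 195.
Combined weights (30% floor area + 70% headcount): Fabrication 0.2772; Tooling 0.4988; R&D 0.2240.
Pro-rata amounts: Fabrication 1,385.77; Tooling 2,494.15; R&D 1,120.08.
At nearest $100: Fabrication $1,400; Tooling $2,500; R&D $1,100. Sum = $5,000.
Sum already equals the total — no adjustment.

Fabrication: $1,400; Tooling: $2,500; R&D: $1,100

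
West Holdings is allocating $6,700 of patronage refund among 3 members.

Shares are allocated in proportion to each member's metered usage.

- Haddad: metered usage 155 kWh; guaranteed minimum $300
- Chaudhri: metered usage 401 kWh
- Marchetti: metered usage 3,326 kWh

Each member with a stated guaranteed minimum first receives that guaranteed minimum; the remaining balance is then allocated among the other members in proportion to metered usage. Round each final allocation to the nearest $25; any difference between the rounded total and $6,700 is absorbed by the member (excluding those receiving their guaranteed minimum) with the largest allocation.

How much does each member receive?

Guaranteed amounts: Haddad $300. Balance $6,400.
Balance split over remaining metered usage 3,727: Chaudhri 688.60 → $700; Marchetti 5,711.40 → $5,700.

Haddad: $300 | Chaudhri: $700 | Marchetti: $5,700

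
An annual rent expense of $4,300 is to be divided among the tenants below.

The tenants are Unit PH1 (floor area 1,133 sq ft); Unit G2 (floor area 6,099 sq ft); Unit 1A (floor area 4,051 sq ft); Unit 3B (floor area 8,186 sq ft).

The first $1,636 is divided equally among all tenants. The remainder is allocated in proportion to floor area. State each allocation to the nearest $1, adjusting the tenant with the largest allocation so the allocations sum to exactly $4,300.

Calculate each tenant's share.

Unit PH1: $564 · Unit G2: $1,244 · Unit 1A: $963 · Unit 3B: $1,529

Equal tier: $1,636 ÷ 4 = $409 apiece.
Remainder $2,664 by floor area (total 19,469): Unit PH1 155.03 → $155; Unit G2 834.54 → $835; Unit 1A 554.31 → $554; Unit 3B 1,120.11 → $1,120.
Totals: Unit PH1 $409 + $155 = $564; Unit G2 $409 + $835 = $1,244; Unit 1A $409 + $554 = $963; Unit 3B $409 + $1,120 = $1,529.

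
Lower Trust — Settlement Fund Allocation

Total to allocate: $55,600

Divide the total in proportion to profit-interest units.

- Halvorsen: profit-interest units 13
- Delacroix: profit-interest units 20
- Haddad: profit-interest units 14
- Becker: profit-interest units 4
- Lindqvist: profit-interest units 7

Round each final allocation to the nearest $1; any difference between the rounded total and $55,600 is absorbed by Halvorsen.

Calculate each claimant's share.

Combined profit-interest units = 58.
Raw shares: Halvorsen 13/58 × $55,600 = 12,462.07; Delacroix 20/58 × $55,600 = 19,172.41; Haddad 14/58 × $55,600 = 13,420.69; Becker 4/58 × $55,600 = 3,834.48; Lindqvist 7/58 × $55,600 = 6,710.34.
At nearest $1: Halvorsen $12,462; Delacroix $19,172; Haddad $13,421; Becker $3,834; Lindqvist $6,710. Sum = $55,599.
Difference $55,600 − $55,599 = +$1 applied to Halvorsen: Halvorsen becomes $12,463.

Halvorsen: $12,463 · Delacroix: $19,172 · Haddad: $13,421 · Becker: $3,834 · Lindqvist: $6,710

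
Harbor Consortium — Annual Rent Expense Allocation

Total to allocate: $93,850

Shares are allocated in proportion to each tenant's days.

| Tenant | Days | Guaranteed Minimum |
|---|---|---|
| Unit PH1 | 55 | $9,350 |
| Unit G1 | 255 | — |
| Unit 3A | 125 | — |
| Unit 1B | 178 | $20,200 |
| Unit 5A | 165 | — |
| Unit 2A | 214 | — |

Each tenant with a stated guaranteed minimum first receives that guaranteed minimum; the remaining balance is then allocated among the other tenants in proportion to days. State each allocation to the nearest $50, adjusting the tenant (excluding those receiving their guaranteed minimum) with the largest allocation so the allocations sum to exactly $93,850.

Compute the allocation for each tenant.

Guaranteed amounts: Unit PH1 $9,350; Unit 1B $20,200. Remaining pool $64,300.
Remaining pool split over remaining days 759: Unit G1 21,602.77 → $21,600; Unit 3A 10,589.59 → $10,600; Unit 5A 13,978.26 → $14,000; Unit 2A 18,129.38 → $18,150.
Rounding difference −$50 applied to Unit G1 → $21,550.

Unit PH1: $9,350; Unit G1: $21,550; Unit 3A: $10,600; Unit 1B: $20,200; Unit 5A: $14,000; Unit 2A: $18,150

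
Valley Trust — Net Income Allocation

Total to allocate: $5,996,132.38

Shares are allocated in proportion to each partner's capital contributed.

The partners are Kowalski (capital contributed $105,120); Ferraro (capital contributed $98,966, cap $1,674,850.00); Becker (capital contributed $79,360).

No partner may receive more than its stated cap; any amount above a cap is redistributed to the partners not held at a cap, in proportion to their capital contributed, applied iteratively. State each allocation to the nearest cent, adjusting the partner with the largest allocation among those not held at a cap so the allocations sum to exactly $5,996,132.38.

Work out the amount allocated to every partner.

Kowalski: $2,462,343.91 · Ferraro: $1,674,850.00 · Becker: $1,858,938.47

Capital contributed total: 283,446.
Unconstrained shares: Kowalski 2,223,751.3875; Ferraro 2,093,567.1596; Becker 1,678,813.8329.
Capped: Ferraro ($1,674,850.00); balance $4,321,282.38 reallocated over remaining capital contributed 184,480.
Redistributed shares: Kowalski 2,462,343.9060 → $2,462,343.91; Becker 1,858,938.4740 → $1,858,938.47.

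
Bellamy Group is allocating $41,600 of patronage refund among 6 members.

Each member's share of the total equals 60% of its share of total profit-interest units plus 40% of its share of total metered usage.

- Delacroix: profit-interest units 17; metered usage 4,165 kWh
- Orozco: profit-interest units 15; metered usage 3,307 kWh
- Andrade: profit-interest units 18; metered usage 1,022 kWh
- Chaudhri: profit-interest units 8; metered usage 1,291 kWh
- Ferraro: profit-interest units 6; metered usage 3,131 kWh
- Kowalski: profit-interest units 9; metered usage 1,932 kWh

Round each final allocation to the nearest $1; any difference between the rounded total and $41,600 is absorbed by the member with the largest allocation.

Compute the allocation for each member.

Delacroix: $10,481; Orozco: $8,835; Andrade: $7,300; Chaudhri: $4,182; Ferraro: $5,560; Kowalski: $5,242

Profit-interest units total 73; metered usage total 14,848.
Composite weights (60% profit-interest units + 40% metered usage): Delacroix 0.2519; Orozco 0.2124; Andrade 0.1755; Chaudhri 0.1005; Ferraro 0.1337; Kowalski 0.1260.
Unrounded shares: Delacroix 10,480.28; Orozco 8,834.89; Andrade 7,299.87; Chaudhri 4,182.15; Ferraro 5,560.39; Kowalski 5,242.43.
Rounded to nearest $1: Delacroix $10,480; Orozco $8,835; Andrade $7,300; Chaudhri $4,182; Ferraro $5,560; Kowalski $5,242. Sum = $41,599.
Difference $41,600 − $41,599 = +$1 applied to largest allocation (Delacroix): Delacroix becomes $10,481.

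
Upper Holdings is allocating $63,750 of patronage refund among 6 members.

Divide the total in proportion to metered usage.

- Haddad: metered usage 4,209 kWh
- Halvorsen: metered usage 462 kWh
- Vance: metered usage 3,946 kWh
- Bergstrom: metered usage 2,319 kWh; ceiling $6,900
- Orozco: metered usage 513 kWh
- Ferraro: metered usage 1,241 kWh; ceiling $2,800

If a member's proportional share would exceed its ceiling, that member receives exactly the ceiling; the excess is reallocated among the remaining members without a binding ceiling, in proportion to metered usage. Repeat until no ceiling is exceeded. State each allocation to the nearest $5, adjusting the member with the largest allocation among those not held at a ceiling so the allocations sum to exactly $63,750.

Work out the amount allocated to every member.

Sum of metered usage: 12,690.
Unconstrained shares: Haddad 21,144.50; Halvorsen 2,320.92; Vance 19,823.29; Bergstrom 11,649.82; Orozco 2,577.13; Ferraro 6,234.34.
Capped: Bergstrom ($6,900), Ferraro ($2,800); remaining pool $54,050 reallocated over remaining metered usage 9,130.
Remaining shares: Haddad 24,917.46 → $24,915; Halvorsen 2,735.06 → $2,735; Vance 23,360.49 → $23,360; Orozco 3,036.98 → $3,035.
Rounding difference +$5 applied to Haddad → $24,920.

Haddad: $24,920 | Halvorsen: $2,735 | Vance: $23,360 | Bergstrom: $6,900 | Orozco: $3,035 | Ferraro: $2,800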